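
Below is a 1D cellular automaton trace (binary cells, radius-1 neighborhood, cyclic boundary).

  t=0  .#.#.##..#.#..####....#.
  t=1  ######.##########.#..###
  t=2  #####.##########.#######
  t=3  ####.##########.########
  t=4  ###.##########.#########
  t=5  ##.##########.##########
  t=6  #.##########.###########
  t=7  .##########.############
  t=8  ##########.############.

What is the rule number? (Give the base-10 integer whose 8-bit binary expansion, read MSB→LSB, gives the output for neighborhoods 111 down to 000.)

190

  ### -> #   bit 7 = 1  t=0,i=15
  ##. -> .   bit 6 = 0  t=0,i=6
  #.# -> #   bit 5 = 1  t=0,i=2
  #.. -> #   bit 4 = 1  t=0,i=7
  .## -> #   bit 3 = 1  t=0,i=5
  .#. -> #   bit 2 = 1  t=0,i=1
  ..# -> #   bit 1 = 1  t=0,i=0
  ... -> .   bit 0 = 0  t=0,i=19
  bits 10111110 = 190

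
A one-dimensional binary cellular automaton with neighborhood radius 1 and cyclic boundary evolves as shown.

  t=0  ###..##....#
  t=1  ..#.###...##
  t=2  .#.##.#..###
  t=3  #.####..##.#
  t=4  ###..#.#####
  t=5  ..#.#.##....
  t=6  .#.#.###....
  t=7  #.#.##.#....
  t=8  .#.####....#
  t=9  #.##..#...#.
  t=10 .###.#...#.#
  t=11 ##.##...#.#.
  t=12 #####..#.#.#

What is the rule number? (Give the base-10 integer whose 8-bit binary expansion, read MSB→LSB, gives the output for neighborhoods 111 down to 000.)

106

  ### -> .   bit 7 = 0  t=0,i=0
  ##. -> #   bit 6 = 1  t=0,i=2
  #.# -> #   bit 5 = 1  t=1,i=3
  #.. -> .   bit 4 = 0  t=0,i=3
  .## -> #   bit 3 = 1  t=0,i=5
  .#. -> .   bit 2 = 0  t=1,i=2
  ..# -> #   bit 1 = 1  t=0,i=4
  ... -> .   bit 0 = 0  t=0,i=8
  bits 01101010 = 106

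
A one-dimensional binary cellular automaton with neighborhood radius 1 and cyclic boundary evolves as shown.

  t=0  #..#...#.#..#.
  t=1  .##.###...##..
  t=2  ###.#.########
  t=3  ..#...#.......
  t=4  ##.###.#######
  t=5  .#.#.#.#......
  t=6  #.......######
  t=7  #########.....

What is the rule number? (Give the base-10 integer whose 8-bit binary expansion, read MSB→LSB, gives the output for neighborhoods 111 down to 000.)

  ###|.  b7=0 t=1,i=5
  ##.|#  b6=1 t=1,i=2
  #.#|.  b5=0 t=0,i=8
  #..|#  b4=1 t=0,i=1
  .##|#  b3=1 t=1,i=1
  .#.|.  b2=0 t=0,i=0
  ..#|#  b1=1 t=0,i=2
  ...|#  b0=1 t=0,i=5
  bits 01011011 = 91

91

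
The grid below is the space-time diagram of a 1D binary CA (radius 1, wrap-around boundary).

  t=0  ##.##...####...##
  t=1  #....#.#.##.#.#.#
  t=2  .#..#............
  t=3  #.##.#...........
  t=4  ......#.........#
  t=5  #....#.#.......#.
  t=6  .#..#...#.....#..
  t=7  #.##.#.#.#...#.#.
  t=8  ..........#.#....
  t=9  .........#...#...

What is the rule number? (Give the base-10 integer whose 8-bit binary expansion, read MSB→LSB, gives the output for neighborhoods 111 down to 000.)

  nb ###: next=#  (t=0,i=0, bit7=1)
  nb ##.: next=.  (t=0,i=1, bit6=0)
  nb #.#: next=.  (t=0,i=2, bit5=0)
  nb #..: next=#  (t=0,i=5, bit4=1)
  nb .##: next=.  (t=0,i=3, bit3=0)
  nb .#.: next=.  (t=1,i=5, bit2=0)
  nb ..#: next=#  (t=0,i=7, bit1=1)
  nb ...: next=.  (t=0,i=6, bit0=0)
  bits 10010010 = 146

146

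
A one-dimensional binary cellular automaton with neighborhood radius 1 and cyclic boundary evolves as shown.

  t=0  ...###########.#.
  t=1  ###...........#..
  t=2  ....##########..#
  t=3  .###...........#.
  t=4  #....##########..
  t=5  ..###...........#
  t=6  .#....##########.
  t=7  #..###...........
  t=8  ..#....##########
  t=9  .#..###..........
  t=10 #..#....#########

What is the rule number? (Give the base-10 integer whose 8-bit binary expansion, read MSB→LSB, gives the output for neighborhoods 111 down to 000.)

35

  nb ###: next=.  (t=0,i=4, bit7=0)
  nb ##.: next=.  (t=0,i=13, bit6=0)
  nb #.#: next=#  (t=0,i=14, bit5=1)
  nb #..: next=.  (t=0,i=16, bit4=0)
  nb .##: next=.  (t=0,i=3, bit3=0)
  nb .#.: next=.  (t=0,i=15, bit2=0)
  nb ..#: next=#  (t=0,i=2, bit1=1)
  nb ...: next=#  (t=0,i=0, bit0=1)
  bits 00100011 = 35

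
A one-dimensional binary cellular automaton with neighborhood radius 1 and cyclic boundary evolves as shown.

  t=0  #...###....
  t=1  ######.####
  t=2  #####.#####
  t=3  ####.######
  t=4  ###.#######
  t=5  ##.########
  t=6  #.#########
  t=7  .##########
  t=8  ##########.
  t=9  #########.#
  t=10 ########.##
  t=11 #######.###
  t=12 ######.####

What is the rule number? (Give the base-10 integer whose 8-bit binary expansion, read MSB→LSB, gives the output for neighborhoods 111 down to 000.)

191

  [7] ### => #  t=0,i=5
  [6] ##. => .  t=0,i=6
  [5] #.# => #  t=1,i=6
  [4] #.. => #  t=0,i=1
  [3] .## => #  t=0,i=4
  [2] .#. => #  t=0,i=0
  [1] ..# => #  t=0,i=3
  [0] ... => #  t=0,i=2
  bits 10111111 = 191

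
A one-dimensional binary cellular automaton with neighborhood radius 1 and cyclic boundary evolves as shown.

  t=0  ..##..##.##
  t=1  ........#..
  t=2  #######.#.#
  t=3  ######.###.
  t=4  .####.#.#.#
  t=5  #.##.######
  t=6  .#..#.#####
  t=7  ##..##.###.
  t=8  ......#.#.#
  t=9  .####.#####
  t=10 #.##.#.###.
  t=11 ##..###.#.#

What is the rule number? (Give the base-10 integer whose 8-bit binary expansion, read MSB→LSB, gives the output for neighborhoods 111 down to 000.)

165

  ###|#  b7=1 t=2,i=0
  ##.|.  b6=0 t=0,i=3
  #.#|#  b5=1 t=0,i=8
  #..|.  b4=0 t=0,i=0
  .##|.  b3=0 t=0,i=2
  .#.|#  b2=1 t=1,i=8
  ..#|.  b1=0 t=0,i=1
  ...|#  b0=1 t=1,i=0
  bits 10100101 = 165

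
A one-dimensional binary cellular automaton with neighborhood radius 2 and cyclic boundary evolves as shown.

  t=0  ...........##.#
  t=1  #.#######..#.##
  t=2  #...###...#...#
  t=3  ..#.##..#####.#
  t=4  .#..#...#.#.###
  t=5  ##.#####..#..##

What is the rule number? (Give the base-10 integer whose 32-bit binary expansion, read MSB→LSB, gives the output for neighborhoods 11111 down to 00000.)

  [31] ##### => #  t=1,i=4
  [30] ####. => .  t=1,i=7
  [29] ###.# => #  t=1,i=0
  [28] ###.. => .  t=1,i=8
  [27] ##.## => .  t=1,i=1
  [26] ##.#. => #  t=0,i=13
  [25] ##..# => .  t=1,i=9
  [24] ##... => .  t=2,i=1
  [23] #.### => .  t=1,i=2
  [22] #.##. => #  t=3,i=4
  [21] #.#.# => #  t=4,i=10
  [20] #.#.. => #  t=0,i=14
  [19] #..## => .  t=3,i=7
  [18] #..#. => #  t=1,i=10
  [17] #...# => #  t=2,i=2
  [16] #.... => .  t=0,i=1
  [15] .#### => .  t=1,i=3
  [14] .###. => #  t=1,i=14
  [13] .##.# => .  t=0,i=12
  [12] .##.. => .  t=2,i=0
  [11] .#.## => .  t=1,i=12
  [10] .#.#. => .  t=4,i=9
  [9] .#..# => .  t=3,i=0
  [8] .#... => #  t=0,i=0
  [7] ..### => #  t=2,i=4
  [6] ..##. => #  t=0,i=11
  [5] ..#.# => .  t=1,i=11
  [4] ..#.. => #  t=2,i=10
  [3] ...## => .  t=0,i=10
  [2] ...#. => #  t=2,i=9
  [1] ....# => .  t=0,i=9
  [0] ..... => #  t=0,i=2
  bits 10100100011101100100000111010101 = 2759213525

2759213525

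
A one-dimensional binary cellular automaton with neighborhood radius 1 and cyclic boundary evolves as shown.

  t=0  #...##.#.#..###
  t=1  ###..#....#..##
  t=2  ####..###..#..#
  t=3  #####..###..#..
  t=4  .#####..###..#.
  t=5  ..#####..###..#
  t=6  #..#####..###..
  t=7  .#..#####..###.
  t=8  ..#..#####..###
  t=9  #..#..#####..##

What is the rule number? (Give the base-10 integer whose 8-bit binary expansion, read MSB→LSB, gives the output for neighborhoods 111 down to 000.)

  ###|#  b7=1 t=0,i=13
  ##.|#  b6=1 t=0,i=0
  #.#|.  b5=0 t=0,i=6
  #..|#  b4=1 t=0,i=1
  .##|.  b3=0 t=0,i=4
  .#.|.  b2=0 t=0,i=7
  ..#|.  b1=0 t=0,i=3
  ...|#  b0=1 t=0,i=2
  bits 11010001 = 209

209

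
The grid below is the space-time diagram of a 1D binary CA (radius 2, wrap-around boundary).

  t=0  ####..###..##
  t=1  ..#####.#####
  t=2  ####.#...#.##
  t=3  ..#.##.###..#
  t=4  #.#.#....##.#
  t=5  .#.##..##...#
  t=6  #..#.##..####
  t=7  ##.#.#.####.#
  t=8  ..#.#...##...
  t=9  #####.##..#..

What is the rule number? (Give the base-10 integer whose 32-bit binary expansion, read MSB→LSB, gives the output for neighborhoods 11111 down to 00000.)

  ##### -> .   bit 31 = 0  t=0,i=0
  ####. -> #   bit 30 = 1  t=0,i=2
  ###.# -> .   bit 29 = 0  t=1,i=6
  ###.. -> #   bit 28 = 1  t=0,i=3
  ##.## -> .   bit 27 = 0  t=1,i=7
  ##.#. -> #   bit 26 = 1  t=2,i=4
  ##..# -> #   bit 25 = 1  t=0,i=4
  ##... -> #   bit 24 = 1  t=5,i=9
  #.### -> .   bit 23 = 0  t=1,i=8
  #.##. -> #   bit 22 = 1  t=3,i=4
  #.#.# -> .   bit 21 = 0  t=4,i=2
  #.#.. -> #   bit 20 = 1  t=2,i=5
  #..## -> #   bit 19 = 1  t=0,i=5
  #..#. -> .   bit 18 = 0  t=3,i=1
  #...# -> #   bit 17 = 1  t=2,i=7
  #.... -> .   bit 16 = 0  t=4,i=6
  .#### -> #   bit 15 = 1  t=0,i=12
  .###. -> .   bit 14 = 0  t=0,i=7
  .##.# -> .   bit 13 = 0  t=3,i=5
  .##.. -> .   bit 12 = 0  t=5,i=4
  .#.## -> .   bit 11 = 0  t=2,i=10
  .#.#. -> #   bit 10 = 1  t=4,i=3
  .#..# -> #   bit 9 = 1  t=3,i=0
  .#... -> .   bit 8 = 0  t=2,i=6
  ..### -> #   bit 7 = 1  t=0,i=6
  ..##. -> .   bit 6 = 0  t=4,i=9
  ..#.# -> #   bit 5 = 1  t=2,i=9
  ..#.. -> #   bit 4 = 1  t=3,i=12
  ...## -> #   bit 3 = 1  t=4,i=8
  ...#. -> #   bit 2 = 1  t=2,i=8
  ....# -> #   bit 1 = 1  t=4,i=7
  ..... -> .   bit 0 = 0  t=8,i=12
  bits 01010111010110101000011010111110 = 1465550526

1465550526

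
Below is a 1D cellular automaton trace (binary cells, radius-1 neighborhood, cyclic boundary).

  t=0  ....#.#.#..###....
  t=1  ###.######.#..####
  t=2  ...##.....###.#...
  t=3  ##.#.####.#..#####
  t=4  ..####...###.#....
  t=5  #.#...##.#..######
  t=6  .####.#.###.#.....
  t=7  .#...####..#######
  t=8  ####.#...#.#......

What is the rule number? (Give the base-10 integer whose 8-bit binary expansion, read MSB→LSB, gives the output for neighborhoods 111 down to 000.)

  [7] ### => .  t=0,i=12
  [6] ##. => .  t=0,i=13
  [5] #.# => #  t=0,i=5
  [4] #.. => #  t=0,i=9
  [3] .## => #  t=0,i=11
  [2] .#. => #  t=0,i=4
  [1] ..# => .  t=0,i=3
  [0] ... => #  t=0,i=0
  bits 00111101 = 61

61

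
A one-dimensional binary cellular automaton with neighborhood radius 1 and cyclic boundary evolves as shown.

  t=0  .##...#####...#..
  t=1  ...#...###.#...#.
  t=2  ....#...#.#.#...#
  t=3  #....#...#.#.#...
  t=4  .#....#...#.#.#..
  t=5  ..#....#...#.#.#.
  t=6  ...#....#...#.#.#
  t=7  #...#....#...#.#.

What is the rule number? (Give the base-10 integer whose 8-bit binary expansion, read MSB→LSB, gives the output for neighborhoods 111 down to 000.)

  nb ###: next=#  (t=0,i=7, bit7=1)
  nb ##.: next=.  (t=0,i=2, bit6=0)
  nb #.#: next=#  (t=1,i=10, bit5=1)
  nb #..: next=#  (t=0,i=3, bit4=1)
  nb .##: next=.  (t=0,i=1, bit3=0)
  nb .#.: next=.  (t=0,i=14, bit2=0)
  nb ..#: next=.  (t=0,i=0, bit1=0)
  nb ...: next=.  (t=0,i=4, bit0=0)
  bits 10110000 = 176

176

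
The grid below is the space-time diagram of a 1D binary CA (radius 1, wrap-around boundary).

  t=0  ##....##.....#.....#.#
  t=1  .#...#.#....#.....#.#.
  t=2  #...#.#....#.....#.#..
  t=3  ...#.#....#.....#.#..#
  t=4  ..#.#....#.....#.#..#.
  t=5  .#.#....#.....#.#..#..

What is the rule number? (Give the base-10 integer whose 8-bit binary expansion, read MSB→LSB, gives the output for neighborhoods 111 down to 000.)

  ###|.  b7=0 t=0,i=0
  ##.|#  b6=1 t=0,i=1
  #.#|#  b5=1 t=0,i=20
  #..|.  b4=0 t=0,i=2
  .##|.  b3=0 t=0,i=6
  .#.|.  b2=0 t=0,i=13
  ..#|#  b1=1 t=0,i=5
  ...|.  b0=0 t=0,i=3
  bits 01100010 = 98

98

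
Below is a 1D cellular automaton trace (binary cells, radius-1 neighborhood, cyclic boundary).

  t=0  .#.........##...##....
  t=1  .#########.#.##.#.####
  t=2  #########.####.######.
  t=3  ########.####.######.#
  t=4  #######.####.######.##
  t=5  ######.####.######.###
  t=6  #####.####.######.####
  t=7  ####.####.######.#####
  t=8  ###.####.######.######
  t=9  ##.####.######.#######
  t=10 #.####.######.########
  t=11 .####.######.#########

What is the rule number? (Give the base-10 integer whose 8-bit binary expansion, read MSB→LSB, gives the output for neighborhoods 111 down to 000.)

189

  [7] ### => #  t=1,i=2
  [6] ##. => .  t=0,i=12
  [5] #.# => #  t=1,i=0
  [4] #.. => #  t=0,i=2
  [3] .## => #  t=0,i=11
  [2] .#. => #  t=0,i=1
  [1] ..# => .  t=0,i=0
  [0] ... => #  t=0,i=3
  bits 10111101 = 189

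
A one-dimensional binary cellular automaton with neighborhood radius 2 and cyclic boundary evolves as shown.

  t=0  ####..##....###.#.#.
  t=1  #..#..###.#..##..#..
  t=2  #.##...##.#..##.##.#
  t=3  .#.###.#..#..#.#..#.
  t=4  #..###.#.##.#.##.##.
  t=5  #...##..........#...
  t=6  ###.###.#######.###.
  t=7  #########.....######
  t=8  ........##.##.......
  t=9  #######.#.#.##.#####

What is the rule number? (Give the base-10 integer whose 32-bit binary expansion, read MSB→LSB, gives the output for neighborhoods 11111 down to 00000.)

966153555

  [31] ##### => .  t=6,i=10
  [30] ####. => .  t=0,i=2
  [29] ###.# => #  t=0,i=14
  [28] ###.. => #  t=0,i=3
  [27] ##.## => #  t=2,i=1
  [26] ##.#. => .  t=0,i=15
  [25] ##..# => .  t=0,i=4
  [24] ##... => #  t=0,i=8
  [23] #.### => #  t=0,i=0
  [22] #.##. => .  t=2,i=2
  [21] #.#.# => .  t=0,i=16
  [20] #.#.. => #  t=1,i=10
  [19] #..## => .  t=0,i=5
  [18] #..#. => #  t=1,i=2
  [17] #...# => #  t=2,i=5
  [16] #.... => .  t=0,i=9
  [15] .#### => .  t=0,i=1
  [14] .###. => #  t=0,i=13
  [13] .##.# => .  t=2,i=0
  [12] .##.. => #  t=0,i=7
  [11] .#.## => .  t=0,i=19
  [10] .#.#. => #  t=0,i=17
  [9] .#..# => .  t=1,i=1
  [8] .#... => #  t=5,i=1
  [7] ..### => .  t=0,i=12
  [6] ..##. => #  t=0,i=6
  [5] ..#.# => .  t=3,i=1
  [4] ..#.. => #  t=1,i=0
  [3] ...## => .  t=0,i=11
  [2] ...#. => .  t=5,i=15
  [1] ....# => #  t=0,i=10
  [0] ..... => #  t=5,i=8
  bits 00111001100101100101010101010011 = 966153555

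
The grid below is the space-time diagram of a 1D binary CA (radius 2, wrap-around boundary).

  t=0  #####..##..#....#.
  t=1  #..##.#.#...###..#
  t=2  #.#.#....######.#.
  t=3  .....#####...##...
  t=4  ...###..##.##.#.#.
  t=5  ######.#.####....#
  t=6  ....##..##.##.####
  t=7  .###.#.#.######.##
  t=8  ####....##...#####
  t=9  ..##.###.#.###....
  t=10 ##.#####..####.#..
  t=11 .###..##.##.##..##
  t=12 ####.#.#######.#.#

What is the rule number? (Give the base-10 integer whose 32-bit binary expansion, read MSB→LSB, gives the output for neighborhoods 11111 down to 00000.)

2026601354

  #####|.  b31=0 t=0,i=2
  ####.|#  b30=1 t=0,i=3
  ###.#|#  b29=1 t=2,i=14
  ###..|#  b28=1 t=0,i=4
  ##.##|#  b27=1 t=4,i=10
  ##.#.|.  b26=0 t=1,i=5
  ##..#|.  b25=0 t=0,i=5
  ##...|.  b24=0 t=3,i=10
  #.###|#  b23=1 t=0,i=0
  #.##.|#  b22=1 t=4,i=11
  #.#.#|.  b21=0 t=1,i=6
  #.#..|.  b20=0 t=1,i=8
  #..##|#  b19=1 t=0,i=6
  #..#.|.  b18=0 t=0,i=10
  #...#|#  b17=1 t=1,i=10
  #....|#  b16=1 t=0,i=13
  .####|.  b15=0 t=0,i=1
  .###.|#  b14=1 t=1,i=13
  .##.#|#  b13=1 t=1,i=4
  .##..|#  b12=1 t=0,i=8
  .#.##|#  b11=1 t=0,i=17
  .#.#.|.  b10=0 t=1,i=7
  .#..#|#  b9=1 t=10,i=16
  .#...|#  b8=1 t=0,i=12
  ..###|#  b7=1 t=1,i=12
  ..##.|.  b6=0 t=0,i=7
  ..#.#|.  b5=0 t=0,i=16
  ..#..|.  b4=0 t=0,i=11
  ...##|#  b3=1 t=1,i=11
  ...#.|.  b2=0 t=0,i=15
  ....#|#  b1=1 t=0,i=14
  .....|.  b0=0 t=3,i=0
  bits 01111000110010110111101110001010 = 2026601354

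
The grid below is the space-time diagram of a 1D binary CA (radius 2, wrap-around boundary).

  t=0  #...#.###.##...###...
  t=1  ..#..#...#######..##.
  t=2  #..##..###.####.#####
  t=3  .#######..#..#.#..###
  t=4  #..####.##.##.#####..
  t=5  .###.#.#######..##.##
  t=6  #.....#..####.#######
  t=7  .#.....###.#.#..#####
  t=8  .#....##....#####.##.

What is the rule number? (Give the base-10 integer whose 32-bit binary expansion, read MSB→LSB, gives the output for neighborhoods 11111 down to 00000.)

3411951304

  #####|#  b31=1 t=1,i=11
  ####.|#  b30=1 t=1,i=14
  ###.#|.  b29=0 t=0,i=8
  ###..|.  b28=0 t=0,i=17
  ##.##|#  b27=1 t=0,i=9
  ##.#.|.  b26=0 t=5,i=4
  ##..#|#  b25=1 t=1,i=16
  ##...|#  b24=1 t=0,i=12
  #.###|.  b23=0 t=0,i=6
  #.##.|#  b22=1 t=0,i=10
  #.#.#|.  b21=0 t=5,i=5
  #.#..|#  b20=1 t=3,i=15
  #..##|#  b19=1 t=1,i=17
  #..#.|#  b18=1 t=1,i=4
  #...#|#  b17=1 t=0,i=2
  #....|.  b16=0 t=6,i=2
  .####|.  b15=0 t=1,i=10
  .###.|.  b14=0 t=0,i=7
  .##.#|#  b13=1 t=4,i=9
  .##..|#  b12=1 t=0,i=11
  .#.##|#  b11=1 t=0,i=5
  .#.#.|#  b10=1 t=3,i=14
  .#..#|#  b9=1 t=1,i=3
  .#...|.  b8=0 t=0,i=1
  ..###|#  b7=1 t=0,i=15
  ..##.|#  b6=1 t=1,i=18
  ..#.#|.  b5=0 t=0,i=4
  ..#..|.  b4=0 t=0,i=0
  ...##|#  b3=1 t=0,i=14
  ...#.|.  b2=0 t=0,i=3
  ....#|.  b1=0 t=6,i=4
  .....|.  b0=0 t=6,i=3
  bits 11001011010111100011111011001000 = 3411951304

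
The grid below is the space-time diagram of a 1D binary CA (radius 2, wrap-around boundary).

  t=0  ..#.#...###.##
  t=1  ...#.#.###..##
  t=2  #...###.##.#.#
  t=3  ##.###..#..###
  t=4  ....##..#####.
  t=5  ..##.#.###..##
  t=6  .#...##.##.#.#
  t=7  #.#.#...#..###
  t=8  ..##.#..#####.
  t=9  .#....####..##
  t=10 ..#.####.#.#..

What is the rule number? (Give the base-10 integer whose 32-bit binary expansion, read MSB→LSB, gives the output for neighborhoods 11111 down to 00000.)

  #####|.  b31=0 t=3,i=13
  ####.|.  b30=0 t=3,i=0
  ###.#|.  b29=0 t=0,i=10
  ###..|#  b28=1 t=1,i=9
  ##.##|.  b27=0 t=0,i=11
  ##.#.|.  b26=0 t=2,i=10
  ##..#|.  b25=0 t=0,i=0
  ##...|#  b24=1 t=1,i=0
  #.###|.  b23=0 t=1,i=7
  #.##.|#  b22=1 t=0,i=12
  #.#.#|#  b21=1 t=1,i=5
  #.#..|.  b20=0 t=0,i=4
  #..##|#  b19=1 t=1,i=11
  #..#.|.  b18=0 t=0,i=1
  #...#|.  b17=0 t=0,i=6
  #....|.  b16=0 t=4,i=0
  .####|#  b15=1 t=3,i=12
  .###.|#  b14=1 t=0,i=9
  .##.#|.  b13=0 t=2,i=9
  .##..|#  b12=1 t=0,i=13
  .#.##|#  b11=1 t=1,i=6
  .#.#.|#  b10=1 t=0,i=3
  .#..#|#  b9=1 t=3,i=9
  .#...|#  b8=1 t=0,i=5
  ..###|#  b7=1 t=0,i=8
  ..##.|.  b6=0 t=1,i=12
  ..#.#|.  b5=0 t=0,i=2
  ..#..|#  b4=1 t=3,i=8
  ...##|#  b3=1 t=0,i=7
  ...#.|.  b2=0 t=1,i=2
  ....#|#  b1=1 t=4,i=2
  .....|.  b0=0 t=4,i=1
  bits 00010001011010001101111110011010 = 292085658

292085658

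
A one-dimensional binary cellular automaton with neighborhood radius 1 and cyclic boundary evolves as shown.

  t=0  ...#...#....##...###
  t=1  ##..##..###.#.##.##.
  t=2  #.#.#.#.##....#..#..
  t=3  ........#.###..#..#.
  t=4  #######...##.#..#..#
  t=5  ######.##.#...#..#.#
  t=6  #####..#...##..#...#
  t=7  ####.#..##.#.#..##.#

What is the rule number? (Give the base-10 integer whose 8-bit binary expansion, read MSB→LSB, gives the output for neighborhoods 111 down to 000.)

153

  nb ###: next=#  (t=0,i=18, bit7=1)
  nb ##.: next=.  (t=0,i=13, bit6=0)
  nb #.#: next=.  (t=1,i=11, bit5=0)
  nb #..: next=#  (t=0,i=0, bit4=1)
  nb .##: next=#  (t=0,i=12, bit3=1)
  nb .#.: next=.  (t=0,i=3, bit2=0)
  nb ..#: next=.  (t=0,i=2, bit1=0)
  nb ...: next=#  (t=0,i=1, bit0=1)
  bits 10011001 = 153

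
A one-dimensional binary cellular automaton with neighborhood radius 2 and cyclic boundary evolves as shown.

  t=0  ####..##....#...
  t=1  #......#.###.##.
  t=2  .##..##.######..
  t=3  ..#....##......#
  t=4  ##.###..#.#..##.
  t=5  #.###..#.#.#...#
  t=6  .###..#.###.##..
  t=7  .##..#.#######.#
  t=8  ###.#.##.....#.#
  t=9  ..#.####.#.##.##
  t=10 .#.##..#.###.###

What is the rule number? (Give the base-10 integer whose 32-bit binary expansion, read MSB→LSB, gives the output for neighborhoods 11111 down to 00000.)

  ##### -> .   bit 31 = 0  t=2,i=10
  ####. -> .   bit 30 = 0  t=0,i=2
  ###.# -> #   bit 29 = 1  t=1,i=11
  ###.. -> .   bit 28 = 0  t=0,i=3
  ##.## -> #   bit 27 = 1  t=1,i=12
  ##.#. -> .   bit 26 = 0  t=1,i=15
  ##..# -> .   bit 25 = 0  t=0,i=4
  ##... -> .   bit 24 = 0  t=0,i=8
  #.### -> #   bit 23 = 1  t=1,i=9
  #.##. -> #   bit 22 = 1  t=1,i=13
  #.#.# -> #   bit 21 = 1  t=5,i=9
  #.#.. -> .   bit 20 = 0  t=1,i=0
  #..## -> .   bit 19 = 0  t=0,i=5
  #..#. -> #   bit 18 = 1  t=3,i=1
  #...# -> #   bit 17 = 1  t=0,i=14
  #.... -> #   bit 16 = 1  t=0,i=9
  .#### -> .   bit 15 = 0  t=0,i=1
  .###. -> #   bit 14 = 1  t=1,i=10
  .##.# -> .   bit 13 = 0  t=1,i=14
  .##.. -> #   bit 12 = 1  t=0,i=7
  .#.## -> #   bit 11 = 1  t=1,i=8
  .#.#. -> #   bit 10 = 1  t=4,i=9
  .#..# -> #   bit 9 = 1  t=3,i=0
  .#... -> #   bit 8 = 1  t=0,i=13
  ..### -> #   bit 7 = 1  t=0,i=0
  ..##. -> .   bit 6 = 0  t=0,i=6
  ..#.# -> .   bit 5 = 0  t=1,i=7
  ..#.. -> .   bit 4 = 0  t=0,i=12
  ...## -> .   bit 3 = 0  t=0,i=15
  ...#. -> #   bit 2 = 1  t=0,i=11
  ....# -> #   bit 1 = 1  t=0,i=10
  ..... -> .   bit 0 = 0  t=1,i=3
  bits 00101000111001110101111110000110 = 686251910

686251910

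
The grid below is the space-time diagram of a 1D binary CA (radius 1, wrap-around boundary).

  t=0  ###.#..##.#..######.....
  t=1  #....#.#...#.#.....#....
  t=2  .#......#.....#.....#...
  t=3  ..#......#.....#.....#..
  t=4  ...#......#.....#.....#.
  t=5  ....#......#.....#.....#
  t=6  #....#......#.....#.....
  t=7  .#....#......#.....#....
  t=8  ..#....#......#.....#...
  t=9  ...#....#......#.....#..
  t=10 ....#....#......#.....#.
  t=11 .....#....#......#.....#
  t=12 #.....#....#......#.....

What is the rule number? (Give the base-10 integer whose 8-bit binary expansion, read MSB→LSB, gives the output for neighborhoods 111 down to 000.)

  ###|.  b7=0 t=0,i=1
  ##.|.  b6=0 t=0,i=2
  #.#|.  b5=0 t=0,i=3
  #..|#  b4=1 t=0,i=5
  .##|#  b3=1 t=0,i=0
  .#.|.  b2=0 t=0,i=4
  ..#|.  b1=0 t=0,i=6
  ...|.  b0=0 t=0,i=20
  bits 00011000 = 24

24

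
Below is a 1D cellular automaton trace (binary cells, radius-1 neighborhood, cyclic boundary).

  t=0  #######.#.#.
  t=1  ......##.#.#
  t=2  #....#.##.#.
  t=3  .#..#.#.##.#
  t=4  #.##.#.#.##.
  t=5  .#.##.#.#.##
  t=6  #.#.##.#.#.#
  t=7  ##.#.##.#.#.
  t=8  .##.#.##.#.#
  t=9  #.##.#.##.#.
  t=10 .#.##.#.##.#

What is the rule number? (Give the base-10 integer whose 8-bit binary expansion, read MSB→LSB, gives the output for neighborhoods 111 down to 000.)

114

  nb ###: next=.  (t=0,i=1, bit7=0)
  nb ##.: next=#  (t=0,i=6, bit6=1)
  nb #.#: next=#  (t=0,i=7, bit5=1)
  nb #..: next=#  (t=1,i=0, bit4=1)
  nb .##: next=.  (t=0,i=0, bit3=0)
  nb .#.: next=.  (t=0,i=8, bit2=0)
  nb ..#: next=#  (t=1,i=5, bit1=1)
  nb ...: next=.  (t=1,i=1, bit0=0)
  bits 01110010 = 114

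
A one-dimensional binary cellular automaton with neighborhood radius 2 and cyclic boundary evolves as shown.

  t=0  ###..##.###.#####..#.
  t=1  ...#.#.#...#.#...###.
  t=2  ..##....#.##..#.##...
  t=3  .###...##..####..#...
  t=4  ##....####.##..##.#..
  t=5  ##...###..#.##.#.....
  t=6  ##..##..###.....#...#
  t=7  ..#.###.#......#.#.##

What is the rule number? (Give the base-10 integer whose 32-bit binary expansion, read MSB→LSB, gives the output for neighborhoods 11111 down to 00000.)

  nb #####: next=.  (t=0,i=14, bit31=0)
  nb ####.: next=.  (t=0,i=15, bit30=0)
  nb ###.#: next=.  (t=0,i=10, bit29=0)
  nb ###..: next=.  (t=0,i=2, bit28=0)
  nb ##.##: next=#  (t=0,i=7, bit27=1)
  nb ##.#.: next=.  (t=4,i=17, bit26=0)
  nb ##..#: next=#  (t=0,i=3, bit25=1)
  nb ##...: next=.  (t=1,i=20, bit24=0)
  nb #.###: next=.  (t=0,i=0, bit23=0)
  nb #.##.: next=.  (t=2,i=10, bit22=0)
  nb #.#.#: next=.  (t=1,i=5, bit21=0)
  nb #.#..: next=.  (t=1,i=7, bit20=0)
  nb #..##: next=.  (t=0,i=4, bit19=0)
  nb #..#.: next=#  (t=0,i=18, bit18=1)
  nb #...#: next=.  (t=1,i=9, bit17=0)
  nb #....: next=.  (t=1,i=0, bit16=0)
  nb .####: next=#  (t=0,i=13, bit15=1)
  nb .###.: next=.  (t=0,i=1, bit14=0)
  nb .##.#: next=.  (t=0,i=6, bit13=0)
  nb .##..: next=#  (t=2,i=3, bit12=1)
  nb .#.##: next=.  (t=0,i=20, bit11=0)
  nb .#.#.: next=.  (t=1,i=4, bit10=0)
  nb .#..#: next=.  (t=4,i=19, bit9=0)
  nb .#...: next=#  (t=1,i=8, bit8=1)
  nb ..###: next=#  (t=1,i=17, bit7=1)
  nb ..##.: next=#  (t=0,i=5, bit6=1)
  nb ..#.#: next=#  (t=0,i=19, bit5=1)
  nb ..#..: next=.  (t=3,i=17, bit4=0)
  nb ...##: next=#  (t=1,i=16, bit3=1)
  nb ...#.: next=#  (t=1,i=2, bit2=1)
  nb ....#: next=.  (t=1,i=1, bit1=0)
  nb .....: next=.  (t=2,i=20, bit0=0)
  bits 00001010000001001001000111101100 = 168071660

168071660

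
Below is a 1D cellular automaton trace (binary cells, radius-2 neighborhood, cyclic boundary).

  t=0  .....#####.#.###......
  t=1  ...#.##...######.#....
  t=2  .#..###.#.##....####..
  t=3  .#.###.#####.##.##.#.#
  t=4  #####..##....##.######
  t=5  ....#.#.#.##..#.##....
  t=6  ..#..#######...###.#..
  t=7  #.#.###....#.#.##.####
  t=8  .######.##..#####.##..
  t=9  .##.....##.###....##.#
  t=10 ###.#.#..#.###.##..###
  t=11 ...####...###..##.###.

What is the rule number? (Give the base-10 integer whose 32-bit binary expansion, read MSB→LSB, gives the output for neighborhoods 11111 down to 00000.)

  [31] ##### => .  t=0,i=7
  [30] ####. => .  t=0,i=8
  [29] ###.# => .  t=0,i=9
  [28] ###.. => #  t=0,i=15
  [27] ##.## => .  t=3,i=6
  [26] ##.#. => #  t=0,i=10
  [25] ##..# => .  t=4,i=5
  [24] ##... => .  t=0,i=16
  [23] #.### => #  t=0,i=13
  [22] #.##. => #  t=1,i=5
  [21] #.#.# => #  t=0,i=11
  [20] #.#.. => #  t=1,i=17
  [19] #..## => #  t=2,i=3
  [18] #..#. => .  t=5,i=13
  [17] #...# => #  t=1,i=8
  [16] #.... => #  t=0,i=17
  [15] .#### => #  t=0,i=6
  [14] .###. => #  t=0,i=14
  [13] .##.# => #  t=3,i=14
  [12] .##.. => #  t=1,i=6
  [11] .#.## => #  t=0,i=12
  [10] .#.#. => #  t=3,i=0
  [9] .#..# => .  t=2,i=2
  [8] .#... => #  t=1,i=18
  [7] ..### => #  t=0,i=5
  [6] ..##. => .  t=4,i=7
  [5] ..#.# => .  t=1,i=3
  [4] ..#.. => #  t=2,i=1
  [3] ...## => .  t=0,i=4
  [2] ...#. => .  t=1,i=2
  [1] ....# => #  t=0,i=3
  [0] ..... => .  t=0,i=0
  bits 00010100111110111111110110010010 = 352058770

352058770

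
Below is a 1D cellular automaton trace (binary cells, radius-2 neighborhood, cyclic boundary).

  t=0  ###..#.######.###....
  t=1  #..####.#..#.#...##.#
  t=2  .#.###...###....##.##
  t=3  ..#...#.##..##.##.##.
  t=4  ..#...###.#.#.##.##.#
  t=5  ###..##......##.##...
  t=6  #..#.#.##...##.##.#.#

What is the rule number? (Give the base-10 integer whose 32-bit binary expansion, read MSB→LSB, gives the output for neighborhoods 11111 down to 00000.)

1262848760

  #####|.  b31=0 t=0,i=9
  ####.|#  b30=1 t=0,i=11
  ###.#|.  b29=0 t=0,i=12
  ###..|.  b28=0 t=0,i=2
  ##.##|#  b27=1 t=0,i=13
  ##.#.|.  b26=0 t=1,i=7
  ##..#|#  b25=1 t=0,i=3
  ##...|#  b24=1 t=0,i=17
  #.###|.  b23=0 t=0,i=7
  #.##.|#  b22=1 t=1,i=20
  #.#.#|.  b21=0 t=2,i=1
  #.#..|.  b20=0 t=1,i=8
  #..##|.  b19=0 t=1,i=2
  #..#.|#  b18=1 t=0,i=4
  #...#|.  b17=0 t=1,i=15
  #....|#  b16=1 t=0,i=18
  .####|#  b15=1 t=0,i=8
  .###.|.  b14=0 t=0,i=1
  .##.#|.  b13=0 t=1,i=18
  .##..|.  b12=0 t=1,i=0
  .#.##|#  b11=1 t=0,i=6
  .#.#.|.  b10=0 t=1,i=12
  .#..#|#  b9=1 t=1,i=9
  .#...|.  b8=0 t=1,i=14
  ..###|#  b7=1 t=0,i=0
  ..##.|#  b6=1 t=1,i=17
  ..#.#|#  b5=1 t=0,i=5
  ..#..|#  b4=1 t=3,i=2
  ...##|#  b3=1 t=0,i=20
  ...#.|.  b2=0 t=3,i=1
  ....#|.  b1=0 t=0,i=19
  .....|.  b0=0 t=5,i=9
  bits 01001011010001011000101011111000 = 1262848760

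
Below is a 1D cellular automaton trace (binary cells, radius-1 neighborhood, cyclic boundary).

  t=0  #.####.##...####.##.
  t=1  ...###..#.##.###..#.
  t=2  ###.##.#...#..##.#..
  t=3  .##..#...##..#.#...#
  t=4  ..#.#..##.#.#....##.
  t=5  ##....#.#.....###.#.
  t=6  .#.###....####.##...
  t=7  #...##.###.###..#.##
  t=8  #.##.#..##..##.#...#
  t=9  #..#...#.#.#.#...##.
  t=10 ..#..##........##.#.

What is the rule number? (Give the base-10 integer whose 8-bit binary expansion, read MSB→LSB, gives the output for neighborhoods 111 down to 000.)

195

  ### -> #   bit 7 = 1  t=0,i=3
  ##. -> #   bit 6 = 1  t=0,i=5
  #.# -> .   bit 5 = 0  t=0,i=1
  #.. -> .   bit 4 = 0  t=0,i=9
  .## -> .   bit 3 = 0  t=0,i=2
  .#. -> .   bit 2 = 0  t=0,i=0
  ..# -> #   bit 1 = 1  t=0,i=11
  ... -> #   bit 0 = 1  t=0,i=10
  bits 11000011 = 195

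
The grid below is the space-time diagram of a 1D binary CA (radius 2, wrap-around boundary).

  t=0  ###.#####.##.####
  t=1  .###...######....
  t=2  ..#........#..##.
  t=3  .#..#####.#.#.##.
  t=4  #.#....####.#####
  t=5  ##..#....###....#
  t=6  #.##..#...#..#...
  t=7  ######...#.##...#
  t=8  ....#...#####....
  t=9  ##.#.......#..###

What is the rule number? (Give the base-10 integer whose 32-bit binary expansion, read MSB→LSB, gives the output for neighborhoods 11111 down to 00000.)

1852144229

  ##### -> .   bit 31 = 0  t=0,i=0
  ####. -> #   bit 30 = 1  t=0,i=1
  ###.# -> #   bit 29 = 1  t=0,i=2
  ###.. -> .   bit 28 = 0  t=1,i=3
  ##.## -> #   bit 27 = 1  t=0,i=3
  ##.#. -> #   bit 26 = 1  t=3,i=9
  ##..# -> #   bit 25 = 1  t=3,i=16
  ##... -> .   bit 24 = 0  t=1,i=4
  #.### -> .   bit 23 = 0  t=0,i=4
  #.##. -> #   bit 22 = 1  t=0,i=10
  #.#.# -> #   bit 21 = 1  t=3,i=10
  #.#.. -> .   bit 20 = 0  t=4,i=2
  #..## -> .   bit 19 = 0  t=2,i=13
  #..#. -> #   bit 18 = 1  t=3,i=0
  #...# -> .   bit 17 = 0  t=1,i=5
  #.... -> #   bit 16 = 1  t=1,i=14
  .#### -> .   bit 15 = 0  t=0,i=5
  .###. -> #   bit 14 = 1  t=1,i=2
  .##.# -> #   bit 13 = 1  t=0,i=11
  .##.. -> #   bit 12 = 1  t=2,i=15
  .#.## -> #   bit 11 = 1  t=3,i=13
  .#.#. -> .   bit 10 = 0  t=3,i=11
  .#..# -> #   bit 9 = 1  t=2,i=12
  .#... -> .   bit 8 = 0  t=2,i=3
  ..### -> .   bit 7 = 0  t=1,i=1
  ..##. -> #   bit 6 = 1  t=2,i=14
  ..#.# -> #   bit 5 = 1  t=6,i=0
  ..#.. -> .   bit 4 = 0  t=2,i=2
  ...## -> .   bit 3 = 0  t=1,i=0
  ...#. -> #   bit 2 = 1  t=2,i=1
  ....# -> .   bit 1 = 0  t=1,i=16
  ..... -> #   bit 0 = 1  t=1,i=15
  bits 01101110011001010111101001100101 = 1852144229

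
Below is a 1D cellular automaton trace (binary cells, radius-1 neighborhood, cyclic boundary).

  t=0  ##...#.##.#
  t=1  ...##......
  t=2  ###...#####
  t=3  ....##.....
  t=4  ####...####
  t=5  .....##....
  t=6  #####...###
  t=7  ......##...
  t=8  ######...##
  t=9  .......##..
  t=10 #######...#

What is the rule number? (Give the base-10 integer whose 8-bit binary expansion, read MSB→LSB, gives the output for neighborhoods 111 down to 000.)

  [7] ### => .  t=0,i=0
  [6] ##. => .  t=0,i=1
  [5] #.# => .  t=0,i=6
  [4] #.. => .  t=0,i=2
  [3] .## => .  t=0,i=7
  [2] .#. => .  t=0,i=5
  [1] ..# => #  t=0,i=4
  [0] ... => #  t=0,i=3
  bits 00000011 = 3

3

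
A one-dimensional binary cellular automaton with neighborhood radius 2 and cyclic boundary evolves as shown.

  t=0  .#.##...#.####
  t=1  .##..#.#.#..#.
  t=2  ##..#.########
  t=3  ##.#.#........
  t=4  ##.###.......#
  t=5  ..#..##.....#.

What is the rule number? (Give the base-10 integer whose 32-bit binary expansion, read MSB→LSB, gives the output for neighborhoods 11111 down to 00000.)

  nb #####: next=.  (t=2,i=8, bit31=0)
  nb ####.: next=#  (t=0,i=12, bit30=1)
  nb ###.#: next=.  (t=0,i=13, bit29=0)
  nb ###..: next=#  (t=2,i=1, bit28=1)
  nb ##.##: next=#  (t=4,i=2, bit27=1)
  nb ##.#.: next=.  (t=0,i=0, bit26=0)
  nb ##..#: next=.  (t=1,i=3, bit25=0)
  nb ##...: next=#  (t=0,i=5, bit24=1)
  nb #.###: next=.  (t=0,i=10, bit23=0)
  nb #.##.: next=.  (t=0,i=3, bit22=0)
  nb #.#.#: next=#  (t=0,i=1, bit21=1)
  nb #.#..: next=#  (t=1,i=9, bit20=1)
  nb #..##: next=#  (t=1,i=0, bit19=1)
  nb #..#.: next=#  (t=1,i=4, bit18=1)
  nb #...#: next=.  (t=0,i=6, bit17=0)
  nb #....: next=.  (t=3,i=7, bit16=0)
  nb .####: next=.  (t=0,i=11, bit15=0)
  nb .###.: next=.  (t=4,i=0, bit14=0)
  nb .##.#: next=#  (t=3,i=1, bit13=1)
  nb .##..: next=.  (t=0,i=4, bit12=0)
  nb .#.##: next=#  (t=0,i=2, bit11=1)
  nb .#.#.: next=#  (t=1,i=6, bit10=1)
  nb .#..#: next=#  (t=1,i=10, bit9=1)
  nb .#...: next=.  (t=3,i=6, bit8=0)
  nb ..###: next=.  (t=4,i=13, bit7=0)
  nb ..##.: next=#  (t=1,i=1, bit6=1)
  nb ..#.#: next=.  (t=0,i=8, bit5=0)
  nb ..#..: next=#  (t=1,i=12, bit4=1)
  nb ...##: next=#  (t=3,i=13, bit3=1)
  nb ...#.: next=#  (t=0,i=7, bit2=1)
  nb ....#: next=.  (t=3,i=12, bit1=0)
  nb .....: next=.  (t=3,i=8, bit0=0)
  bits 01011001001111000010111001011100 = 1497116252

1497116252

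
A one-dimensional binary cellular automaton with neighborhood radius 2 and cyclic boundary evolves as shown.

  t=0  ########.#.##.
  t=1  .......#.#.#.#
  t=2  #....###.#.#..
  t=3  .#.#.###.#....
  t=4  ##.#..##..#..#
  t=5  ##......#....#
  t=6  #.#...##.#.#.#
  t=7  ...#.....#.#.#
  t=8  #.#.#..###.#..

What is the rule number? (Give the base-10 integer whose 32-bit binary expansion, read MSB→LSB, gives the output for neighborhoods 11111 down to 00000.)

  ##### -> .   bit 31 = 0  t=0,i=2
  ####. -> .   bit 30 = 0  t=0,i=6
  ###.# -> #   bit 29 = 1  t=0,i=7
  ###.. -> .   bit 28 = 0  t=5,i=1
  ##.## -> #   bit 27 = 1  t=0,i=13
  ##.#. -> .   bit 26 = 0  t=0,i=8
  ##..# -> #   bit 25 = 1  t=4,i=8
  ##... -> #   bit 24 = 1  t=5,i=2
  #.### -> .   bit 23 = 0  t=0,i=0
  #.##. -> #   bit 22 = 1  t=0,i=11
  #.#.# -> #   bit 21 = 1  t=0,i=9
  #.#.. -> .   bit 20 = 0  t=1,i=13
  #..## -> .   bit 19 = 0  t=4,i=5
  #..#. -> .   bit 18 = 0  t=2,i=13
  #...# -> .   bit 17 = 0  t=6,i=4
  #.... -> .   bit 16 = 0  t=1,i=1
  .#### -> .   bit 15 = 0  t=0,i=1
  .###. -> #   bit 14 = 1  t=2,i=6
  .##.# -> .   bit 13 = 0  t=0,i=12
  .##.. -> .   bit 12 = 0  t=4,i=7
  .#.## -> .   bit 11 = 0  t=0,i=10
  .#.#. -> .   bit 10 = 0  t=1,i=8
  .#..# -> .   bit 9 = 0  t=2,i=12
  .#... -> #   bit 8 = 1  t=1,i=0
  ..### -> #   bit 7 = 1  t=2,i=5
  ..##. -> .   bit 6 = 0  t=4,i=6
  ..#.# -> #   bit 5 = 1  t=1,i=7
  ..#.. -> .   bit 4 = 0  t=2,i=0
  ...## -> .   bit 3 = 0  t=2,i=4
  ...#. -> #   bit 2 = 1  t=1,i=6
  ....# -> #   bit 1 = 1  t=1,i=5
  ..... -> .   bit 0 = 0  t=1,i=2
  bits 00101011011000000100000110100110 = 727728550

727728550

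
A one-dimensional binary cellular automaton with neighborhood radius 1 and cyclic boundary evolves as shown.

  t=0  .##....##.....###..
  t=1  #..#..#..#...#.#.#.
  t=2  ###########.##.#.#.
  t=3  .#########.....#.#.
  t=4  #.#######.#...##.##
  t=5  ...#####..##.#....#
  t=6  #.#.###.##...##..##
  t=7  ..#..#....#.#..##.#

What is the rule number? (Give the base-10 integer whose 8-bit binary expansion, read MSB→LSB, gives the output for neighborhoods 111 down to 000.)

150

  ### -> #   bit 7 = 1  t=0,i=15
  ##. -> .   bit 6 = 0  t=0,i=2
  #.# -> .   bit 5 = 0  t=1,i=14
  #.. -> #   bit 4 = 1  t=0,i=3
  .## -> .   bit 3 = 0  t=0,i=1
  .#. -> #   bit 2 = 1  t=1,i=0
  ..# -> #   bit 1 = 1  t=0,i=0
  ... -> .   bit 0 = 0  t=0,i=4
  bits 10010110 = 150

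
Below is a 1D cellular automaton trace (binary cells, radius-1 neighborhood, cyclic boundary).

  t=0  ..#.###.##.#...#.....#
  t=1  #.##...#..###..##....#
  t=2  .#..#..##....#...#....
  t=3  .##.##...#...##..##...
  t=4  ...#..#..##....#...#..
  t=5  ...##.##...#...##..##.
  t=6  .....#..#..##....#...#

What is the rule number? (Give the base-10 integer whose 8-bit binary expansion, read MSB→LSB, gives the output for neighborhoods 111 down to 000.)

52

  nb ###: next=.  (t=0,i=5, bit7=0)
  nb ##.: next=.  (t=0,i=6, bit6=0)
  nb #.#: next=#  (t=0,i=3, bit5=1)
  nb #..: next=#  (t=0,i=0, bit4=1)
  nb .##: next=.  (t=0,i=4, bit3=0)
  nb .#.: next=#  (t=0,i=2, bit2=1)
  nb ..#: next=.  (t=0,i=1, bit1=0)
  nb ...: next=.  (t=0,i=13, bit0=0)
  bits 00110100 = 52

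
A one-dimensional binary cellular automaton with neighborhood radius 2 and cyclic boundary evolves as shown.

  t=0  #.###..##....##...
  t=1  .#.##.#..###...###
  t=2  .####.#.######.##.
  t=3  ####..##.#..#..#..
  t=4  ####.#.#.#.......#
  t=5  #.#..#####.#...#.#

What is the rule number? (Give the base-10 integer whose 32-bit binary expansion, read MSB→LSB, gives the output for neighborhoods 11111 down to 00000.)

  nb #####: next=.  (t=2,i=10, bit31=0)
  nb ####.: next=#  (t=2,i=3, bit30=1)
  nb ###.#: next=.  (t=1,i=17, bit29=0)
  nb ###..: next=#  (t=0,i=4, bit28=1)
  nb ##.##: next=.  (t=2,i=14, bit27=0)
  nb ##.#.: next=.  (t=1,i=0, bit26=0)
  nb ##..#: next=.  (t=0,i=5, bit25=0)
  nb ##...: next=#  (t=0,i=9, bit24=1)
  nb #.###: next=.  (t=0,i=2, bit23=0)
  nb #.##.: next=#  (t=1,i=3, bit22=1)
  nb #.#.#: next=#  (t=1,i=1, bit21=1)
  nb #.#..: next=#  (t=1,i=6, bit20=1)
  nb #..##: next=#  (t=0,i=6, bit19=1)
  nb #..#.: next=.  (t=3,i=11, bit18=0)
  nb #...#: next=#  (t=0,i=16, bit17=1)
  nb #....: next=#  (t=0,i=10, bit16=1)
  nb .####: next=#  (t=2,i=2, bit15=1)
  nb .###.: next=#  (t=0,i=3, bit14=1)
  nb .##.#: next=#  (t=1,i=4, bit13=1)
  nb .##..: next=.  (t=0,i=8, bit12=0)
  nb .#.##: next=#  (t=0,i=1, bit11=1)
  nb .#.#.: next=#  (t=4,i=6, bit10=1)
  nb .#..#: next=.  (t=1,i=7, bit9=0)
  nb .#...: next=.  (t=4,i=10, bit8=0)
  nb ..###: next=#  (t=1,i=9, bit7=1)
  nb ..##.: next=.  (t=0,i=7, bit6=0)
  nb ..#.#: next=.  (t=0,i=0, bit5=0)
  nb ..#..: next=.  (t=3,i=12, bit4=0)
  nb ...##: next=.  (t=0,i=12, bit3=0)
  nb ...#.: next=#  (t=0,i=17, bit2=1)
  nb ....#: next=#  (t=0,i=11, bit1=1)
  nb .....: next=.  (t=4,i=12, bit0=0)
  bits 01010001011110111110110010000110 = 1367075974

1367075974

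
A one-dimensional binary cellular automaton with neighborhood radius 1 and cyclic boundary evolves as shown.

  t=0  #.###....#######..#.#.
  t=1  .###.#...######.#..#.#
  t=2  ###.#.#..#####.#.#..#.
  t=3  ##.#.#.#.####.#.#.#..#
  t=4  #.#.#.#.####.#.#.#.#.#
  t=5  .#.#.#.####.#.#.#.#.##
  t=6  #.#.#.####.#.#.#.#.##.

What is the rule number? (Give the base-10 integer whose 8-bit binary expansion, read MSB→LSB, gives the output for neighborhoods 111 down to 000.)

  ### -> #   bit 7 = 1  t=0,i=3
  ##. -> .   bit 6 = 0  t=0,i=4
  #.# -> #   bit 5 = 1  t=0,i=1
  #.. -> #   bit 4 = 1  t=0,i=5
  .## -> #   bit 3 = 1  t=0,i=2
  .#. -> .   bit 2 = 0  t=0,i=0
  ..# -> .   bit 1 = 0  t=0,i=8
  ... -> .   bit 0 = 0  t=0,i=6
  bits 10111000 = 184

184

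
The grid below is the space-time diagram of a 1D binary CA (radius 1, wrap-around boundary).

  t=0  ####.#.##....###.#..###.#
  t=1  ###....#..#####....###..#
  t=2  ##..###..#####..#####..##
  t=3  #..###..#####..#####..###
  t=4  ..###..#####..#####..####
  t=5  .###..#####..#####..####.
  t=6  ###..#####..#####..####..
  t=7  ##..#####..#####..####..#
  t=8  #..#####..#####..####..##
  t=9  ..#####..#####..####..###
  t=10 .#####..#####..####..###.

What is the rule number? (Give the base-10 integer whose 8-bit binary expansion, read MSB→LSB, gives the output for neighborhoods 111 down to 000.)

139

  ###|#  b7=1 t=0,i=0
  ##.|.  b6=0 t=0,i=3
  #.#|.  b5=0 t=0,i=4
  #..|.  b4=0 t=0,i=9
  .##|#  b3=1 t=0,i=7
  .#.|.  b2=0 t=0,i=5
  ..#|#  b1=1 t=0,i=12
  ...|#  b0=1 t=0,i=10
  bits 10001011 = 139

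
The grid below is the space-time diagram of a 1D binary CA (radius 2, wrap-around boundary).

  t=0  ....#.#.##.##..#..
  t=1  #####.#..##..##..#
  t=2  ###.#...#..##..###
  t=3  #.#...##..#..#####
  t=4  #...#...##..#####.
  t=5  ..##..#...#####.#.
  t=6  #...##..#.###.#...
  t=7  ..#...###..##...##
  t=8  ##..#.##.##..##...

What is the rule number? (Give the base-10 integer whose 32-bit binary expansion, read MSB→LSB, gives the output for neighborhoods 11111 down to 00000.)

  [31] ##### => #  t=1,i=1
  [30] ####. => .  t=1,i=3
  [29] ###.# => #  t=1,i=4
  [28] ###.. => .  t=7,i=8
  [27] ##.## => #  t=0,i=10
  [26] ##.#. => .  t=1,i=5
  [25] ##..# => #  t=0,i=13
  [24] ##... => #  t=7,i=13
  [23] #.### => .  t=6,i=10
  [22] #.##. => .  t=0,i=8
  [21] #.#.# => #  t=0,i=6
  [20] #.#.. => .  t=1,i=6
  [19] #..## => #  t=1,i=8
  [18] #..#. => #  t=0,i=14
  [17] #...# => #  t=2,i=6
  [16] #.... => #  t=0,i=17
  [15] .#### => #  t=1,i=0
  [14] .###. => #  t=6,i=11
  [13] .##.# => #  t=0,i=9
  [12] .##.. => .  t=0,i=12
  [11] .#.## => .  t=0,i=7
  [10] .#.#. => .  t=0,i=5
  [9] .#..# => .  t=1,i=7
  [8] .#... => .  t=0,i=16
  [7] ..### => #  t=1,i=17
  [6] ..##. => .  t=1,i=9
  [5] ..#.# => #  t=0,i=4
  [4] ..#.. => .  t=0,i=15
  [3] ...## => .  t=3,i=5
  [2] ...#. => #  t=0,i=3
  [1] ....# => #  t=0,i=2
  [0] ..... => #  t=0,i=0
  bits 10101011001011111110000010100111 = 2872041639

2872041639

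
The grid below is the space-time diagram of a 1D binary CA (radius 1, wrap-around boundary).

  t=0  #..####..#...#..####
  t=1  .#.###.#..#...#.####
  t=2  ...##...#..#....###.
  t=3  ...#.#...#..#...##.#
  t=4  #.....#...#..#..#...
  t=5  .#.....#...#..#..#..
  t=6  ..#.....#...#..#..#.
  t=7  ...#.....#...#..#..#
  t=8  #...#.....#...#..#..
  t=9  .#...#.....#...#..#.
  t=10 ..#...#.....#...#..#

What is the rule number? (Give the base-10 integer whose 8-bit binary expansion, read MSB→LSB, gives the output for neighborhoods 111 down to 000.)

152

  ###|#  b7=1 t=0,i=4
  ##.|.  b6=0 t=0,i=0
  #.#|.  b5=0 t=1,i=0
  #..|#  b4=1 t=0,i=1
  .##|#  b3=1 t=0,i=3
  .#.|.  b2=0 t=0,i=9
  ..#|.  b1=0 t=0,i=2
  ...|.  b0=0 t=0,i=11
  bits 10011000 = 152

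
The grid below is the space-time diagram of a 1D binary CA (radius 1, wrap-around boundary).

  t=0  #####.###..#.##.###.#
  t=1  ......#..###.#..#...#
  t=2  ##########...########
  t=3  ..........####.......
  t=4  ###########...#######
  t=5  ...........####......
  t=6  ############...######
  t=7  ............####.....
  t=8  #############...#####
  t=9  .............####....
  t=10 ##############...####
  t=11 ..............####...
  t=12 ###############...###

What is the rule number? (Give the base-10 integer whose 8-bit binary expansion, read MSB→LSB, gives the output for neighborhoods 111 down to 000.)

31

  ### -> .   bit 7 = 0  t=0,i=0
  ##. -> .   bit 6 = 0  t=0,i=4
  #.# -> .   bit 5 = 0  t=0,i=5
  #.. -> #   bit 4 = 1  t=0,i=9
  .## -> #   bit 3 = 1  t=0,i=6
  .#. -> #   bit 2 = 1  t=0,i=11
  ..# -> #   bit 1 = 1  t=0,i=10
  ... -> #   bit 0 = 1  t=1,i=1
  bits 00011111 = 31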